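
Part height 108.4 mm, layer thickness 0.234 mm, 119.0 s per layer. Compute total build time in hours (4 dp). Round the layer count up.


Layers = ceil(108.4/0.234) = 464
t = 464 * 119.0 / 3600 = 15.3378 hrs


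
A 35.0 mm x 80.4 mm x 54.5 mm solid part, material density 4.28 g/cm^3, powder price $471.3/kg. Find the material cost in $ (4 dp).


V = 35.0 * 80.4 * 54.5 = 153363.0 mm^3 = 153.363 cm^3
Mass = 153.363 * 4.28 / 1000 = 0.65639364 kg
Cost = 0.65639364 * 471.3 = 309.3583 $


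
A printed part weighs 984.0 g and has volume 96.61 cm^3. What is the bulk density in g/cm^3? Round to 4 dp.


rho = 984.0 / 96.61 = 10.1853 g/cm^3


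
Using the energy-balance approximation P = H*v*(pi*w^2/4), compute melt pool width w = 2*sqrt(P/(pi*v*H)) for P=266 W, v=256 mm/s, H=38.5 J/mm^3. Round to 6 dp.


w = 2*sqrt(266/(pi*256*38.5)) = 0.185373 mm


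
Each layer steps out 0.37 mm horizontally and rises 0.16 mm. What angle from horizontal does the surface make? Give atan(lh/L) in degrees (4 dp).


angle = atan(0.16/0.37) = 23.3852 degrees


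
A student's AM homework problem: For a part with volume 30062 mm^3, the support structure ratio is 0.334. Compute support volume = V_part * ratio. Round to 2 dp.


V_support = 30062 * 0.334 = 10040.71 mm^3


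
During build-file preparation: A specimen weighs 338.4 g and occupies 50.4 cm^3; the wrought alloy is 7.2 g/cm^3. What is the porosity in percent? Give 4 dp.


rho_part = 338.4 / 50.4 = 6.71428571 g/cm^3
Porosity = (1 - 6.71428571/7.2)*100 = 6.746 %


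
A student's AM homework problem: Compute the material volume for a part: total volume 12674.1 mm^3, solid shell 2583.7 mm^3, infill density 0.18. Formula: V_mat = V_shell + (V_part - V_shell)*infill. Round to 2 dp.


V_infill = (12674.1 - 2583.7) * 0.18 = 1816.27
V_total = 2583.7 + 1816.27 = 4399.97 mm^3


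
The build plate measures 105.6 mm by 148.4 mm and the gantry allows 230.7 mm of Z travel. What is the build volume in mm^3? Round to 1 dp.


V = 105.6 * 148.4 * 230.7 = 3615308.9 mm^3


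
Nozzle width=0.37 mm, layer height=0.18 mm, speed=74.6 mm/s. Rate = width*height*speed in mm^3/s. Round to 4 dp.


Rate = 0.37 * 0.18 * 74.6 = 4.9684 mm^3/s


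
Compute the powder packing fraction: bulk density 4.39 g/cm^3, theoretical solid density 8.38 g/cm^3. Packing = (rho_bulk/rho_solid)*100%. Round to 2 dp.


Packing = (4.39/8.38)*100 = 52.39 %


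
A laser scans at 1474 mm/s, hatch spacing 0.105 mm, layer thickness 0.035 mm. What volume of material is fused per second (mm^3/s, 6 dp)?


Rate = 1474 * 0.105 * 0.035 = 5.41695 mm^3/s


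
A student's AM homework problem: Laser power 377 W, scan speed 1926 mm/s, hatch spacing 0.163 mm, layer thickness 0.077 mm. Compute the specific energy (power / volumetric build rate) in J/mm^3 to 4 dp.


Build rate = 1926 * 0.163 * 0.077 = 24.173226 mm^3/s
SE = 377 / 24.173226 = 15.5958 J/mm^3


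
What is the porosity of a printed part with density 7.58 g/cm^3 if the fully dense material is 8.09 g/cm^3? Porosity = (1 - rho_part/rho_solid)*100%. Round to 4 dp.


Porosity = (1-7.58/8.09)*100 = 6.3041 %


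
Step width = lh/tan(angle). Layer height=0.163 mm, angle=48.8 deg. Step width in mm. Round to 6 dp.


step = 0.163 / tan(48.8) = 0.142696 mm


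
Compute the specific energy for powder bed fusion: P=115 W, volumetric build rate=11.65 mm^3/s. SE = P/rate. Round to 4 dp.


SE = 115 / 11.65 = 9.8712 J/mm^3


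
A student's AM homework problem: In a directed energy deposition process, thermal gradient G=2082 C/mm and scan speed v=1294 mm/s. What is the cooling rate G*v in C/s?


CR = 2082 * 1294 = 2694108 C/s


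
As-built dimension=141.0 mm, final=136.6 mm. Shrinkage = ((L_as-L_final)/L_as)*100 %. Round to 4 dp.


Shrinkage = ((141.0-136.6)/141.0)*100 = 3.1206 %


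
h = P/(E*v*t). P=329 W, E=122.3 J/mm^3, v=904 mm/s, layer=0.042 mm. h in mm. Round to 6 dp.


h = 329 / (122.3*904*0.042) = 0.070852 mm


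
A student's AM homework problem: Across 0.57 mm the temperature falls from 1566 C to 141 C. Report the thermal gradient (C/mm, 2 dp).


G = (1566-141)/0.57 = 2500.0 C/mm


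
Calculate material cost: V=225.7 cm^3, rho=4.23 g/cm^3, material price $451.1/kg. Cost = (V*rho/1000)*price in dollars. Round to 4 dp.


Mass = 225.7*4.23/1000 = 0.954711 kg
Cost = 0.954711 * 451.1 = 430.6701 $


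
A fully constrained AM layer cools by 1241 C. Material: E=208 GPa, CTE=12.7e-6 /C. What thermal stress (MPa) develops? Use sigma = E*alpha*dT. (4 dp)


sigma = 208*1000 * 12.7e-6 * 1241 = 3278.2256 MPa


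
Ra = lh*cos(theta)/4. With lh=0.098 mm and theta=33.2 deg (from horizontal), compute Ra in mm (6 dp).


Ra = 0.098 * cos(33.2) / 4 = 0.020501 mm


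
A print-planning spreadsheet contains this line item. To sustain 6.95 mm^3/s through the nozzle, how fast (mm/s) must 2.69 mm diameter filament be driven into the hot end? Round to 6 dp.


A = pi*(2.69/2)^2 = 5.68322
v = 6.95 / 5.68322 = 1.222898 mm/s


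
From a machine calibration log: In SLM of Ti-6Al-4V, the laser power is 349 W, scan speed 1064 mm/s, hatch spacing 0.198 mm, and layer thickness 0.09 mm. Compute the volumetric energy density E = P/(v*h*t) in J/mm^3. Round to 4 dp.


E = 349 / (1064*0.198*0.09) = 18.4067 J/mm^3


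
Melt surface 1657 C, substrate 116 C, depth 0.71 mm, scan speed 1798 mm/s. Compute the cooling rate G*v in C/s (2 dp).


G = (1657-116)/0.71 = 2170.42253521 C/mm
CR = 2170.42253521 * 1798 = 3902419.72 C/s


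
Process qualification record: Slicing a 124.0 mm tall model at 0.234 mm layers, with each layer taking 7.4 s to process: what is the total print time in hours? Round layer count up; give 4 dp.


Layers = ceil(124.0/0.234) = 530
t = 530 * 7.4 / 3600 = 1.0894 hrs


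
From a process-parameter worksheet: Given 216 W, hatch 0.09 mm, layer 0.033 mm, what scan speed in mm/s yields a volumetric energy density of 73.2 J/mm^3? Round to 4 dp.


v = 216 / (73.2*0.09*0.033) = 993.542 mm/s


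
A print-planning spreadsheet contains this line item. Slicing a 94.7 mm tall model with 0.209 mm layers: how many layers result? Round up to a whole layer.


Layers = ceil(94.7/0.209) = 454


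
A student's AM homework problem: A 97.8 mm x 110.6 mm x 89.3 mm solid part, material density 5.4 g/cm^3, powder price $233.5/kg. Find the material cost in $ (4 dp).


V = 97.8 * 110.6 * 89.3 = 965929.524 mm^3 = 965.929524 cm^3
Mass = 965.929524 * 5.4 / 1000 = 5.21601943 kg
Cost = 5.21601943 * 233.5 = 1217.9405 $


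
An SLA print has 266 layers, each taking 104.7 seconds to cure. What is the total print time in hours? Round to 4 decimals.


t = 266 * 104.7 / 3600 = 7.7362 hrs


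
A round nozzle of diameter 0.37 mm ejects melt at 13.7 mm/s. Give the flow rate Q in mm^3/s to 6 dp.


A = pi*(0.37/2)^2 = 0.10752101 mm^2
Q = 0.10752101 * 13.7 = 1.473038 mm^3/s


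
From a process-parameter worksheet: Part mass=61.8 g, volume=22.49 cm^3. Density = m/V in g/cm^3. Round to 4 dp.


rho = 61.8 / 22.49 = 2.7479 g/cm^3


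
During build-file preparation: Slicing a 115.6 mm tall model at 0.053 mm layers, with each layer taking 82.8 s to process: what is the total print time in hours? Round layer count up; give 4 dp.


Layers = ceil(115.6/0.053) = 2182
t = 2182 * 82.8 / 3600 = 50.186 hrs


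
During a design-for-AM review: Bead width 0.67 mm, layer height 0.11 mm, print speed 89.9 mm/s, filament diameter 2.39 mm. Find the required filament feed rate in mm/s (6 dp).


Q = 0.67 * 0.11 * 89.9 = 6.62563 mm^3/s
A_fil = pi*(2.39/2)^2 = 4.48627285 mm^2
v_feed = 6.62563 / 4.48627285 = 1.476867 mm/s


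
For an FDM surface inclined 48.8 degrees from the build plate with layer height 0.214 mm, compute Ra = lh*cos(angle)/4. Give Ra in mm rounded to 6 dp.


Ra = 0.214 * cos(48.8) / 4 = 0.03524 mm


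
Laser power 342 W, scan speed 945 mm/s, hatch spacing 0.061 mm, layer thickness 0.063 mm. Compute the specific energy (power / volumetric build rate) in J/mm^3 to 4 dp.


Build rate = 945 * 0.061 * 0.063 = 3.631635 mm^3/s
SE = 342 / 3.631635 = 94.1725 J/mm^3


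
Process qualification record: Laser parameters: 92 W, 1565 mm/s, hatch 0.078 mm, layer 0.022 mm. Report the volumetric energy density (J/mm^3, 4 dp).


E = 92 / (1565*0.078*0.022) = 34.2575 J/mm^3


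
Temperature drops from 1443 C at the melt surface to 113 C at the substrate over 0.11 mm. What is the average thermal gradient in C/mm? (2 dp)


G = (1443-113)/0.11 = 12090.91 C/mm


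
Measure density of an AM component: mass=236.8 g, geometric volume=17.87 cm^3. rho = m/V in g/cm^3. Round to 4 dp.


rho = 236.8 / 17.87 = 13.2513 g/cm^3


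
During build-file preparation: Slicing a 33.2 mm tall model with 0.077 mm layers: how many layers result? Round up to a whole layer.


Layers = ceil(33.2/0.077) = 432


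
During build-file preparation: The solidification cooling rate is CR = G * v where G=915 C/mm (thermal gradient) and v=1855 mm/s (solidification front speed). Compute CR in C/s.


CR = 915 * 1855 = 1697325 C/s


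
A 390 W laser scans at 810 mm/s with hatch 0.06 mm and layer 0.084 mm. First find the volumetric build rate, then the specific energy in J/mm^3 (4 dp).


Build rate = 810 * 0.06 * 0.084 = 4.0824 mm^3/s
SE = 390 / 4.0824 = 95.532 J/mm^3


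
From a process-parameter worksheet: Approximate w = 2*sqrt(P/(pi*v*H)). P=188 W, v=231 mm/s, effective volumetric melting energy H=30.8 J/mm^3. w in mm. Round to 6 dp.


w = 2*sqrt(188/(pi*231*30.8)) = 0.183423 mm


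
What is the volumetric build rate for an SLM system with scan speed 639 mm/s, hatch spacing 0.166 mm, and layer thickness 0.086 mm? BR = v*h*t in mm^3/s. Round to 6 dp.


Rate = 639 * 0.166 * 0.086 = 9.122364 mm^3/s


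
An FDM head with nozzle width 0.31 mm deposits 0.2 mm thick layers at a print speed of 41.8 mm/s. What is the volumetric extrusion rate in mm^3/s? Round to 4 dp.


Rate = 0.31 * 0.2 * 41.8 = 2.5916 mm^3/s


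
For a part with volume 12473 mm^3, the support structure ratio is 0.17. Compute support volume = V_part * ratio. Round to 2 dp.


V_support = 12473 * 0.17 = 2120.41 mm^3


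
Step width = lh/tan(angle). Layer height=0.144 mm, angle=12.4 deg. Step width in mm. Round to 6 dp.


step = 0.144 / tan(12.4) = 0.65495 mm


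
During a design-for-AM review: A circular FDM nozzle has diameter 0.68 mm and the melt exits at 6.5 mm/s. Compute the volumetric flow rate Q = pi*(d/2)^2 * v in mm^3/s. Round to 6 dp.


A = pi*(0.68/2)^2 = 0.36316811 mm^2
Q = 0.36316811 * 6.5 = 2.360593 mm^3/s


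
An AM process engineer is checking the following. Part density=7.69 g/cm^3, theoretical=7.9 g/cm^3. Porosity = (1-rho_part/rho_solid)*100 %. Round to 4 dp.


Porosity = (1-7.69/7.9)*100 = 2.6582 %


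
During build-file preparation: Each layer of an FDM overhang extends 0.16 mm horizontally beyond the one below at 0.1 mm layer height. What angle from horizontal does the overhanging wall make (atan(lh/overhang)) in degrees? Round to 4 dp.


angle = atan(0.1/0.16) = 32.0054 degrees


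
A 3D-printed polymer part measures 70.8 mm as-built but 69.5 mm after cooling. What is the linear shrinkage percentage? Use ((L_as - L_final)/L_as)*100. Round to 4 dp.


Shrinkage = ((70.8-69.5)/70.8)*100 = 1.8362 %


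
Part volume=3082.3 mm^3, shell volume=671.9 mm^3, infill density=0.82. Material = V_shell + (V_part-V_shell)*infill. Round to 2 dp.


V_infill = (3082.3 - 671.9) * 0.82 = 1976.53
V_total = 671.9 + 1976.53 = 2648.43 mm^3


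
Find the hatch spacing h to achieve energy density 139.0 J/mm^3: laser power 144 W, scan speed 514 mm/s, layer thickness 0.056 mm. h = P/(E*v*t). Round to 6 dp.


h = 144 / (139.0*514*0.056) = 0.035991 mm


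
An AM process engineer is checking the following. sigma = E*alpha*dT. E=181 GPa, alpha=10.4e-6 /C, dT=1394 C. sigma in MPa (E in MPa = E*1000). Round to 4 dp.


sigma = 181*1000 * 10.4e-6 * 1394 = 2624.0656 MPa


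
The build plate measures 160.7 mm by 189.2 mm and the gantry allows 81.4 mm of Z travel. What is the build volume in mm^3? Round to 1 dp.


V = 160.7 * 189.2 * 81.4 = 2474921.4 mm^3


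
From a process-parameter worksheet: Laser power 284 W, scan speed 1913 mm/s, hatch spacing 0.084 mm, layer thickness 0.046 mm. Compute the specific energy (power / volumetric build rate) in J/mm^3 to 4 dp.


Build rate = 1913 * 0.084 * 0.046 = 7.391832 mm^3/s
SE = 284 / 7.391832 = 38.4208 J/mm^3


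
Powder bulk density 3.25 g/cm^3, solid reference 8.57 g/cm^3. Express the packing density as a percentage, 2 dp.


Packing = (3.25/8.57)*100 = 37.92 %


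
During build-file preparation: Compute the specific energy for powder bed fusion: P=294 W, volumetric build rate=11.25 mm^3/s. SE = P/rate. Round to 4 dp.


SE = 294 / 11.25 = 26.1333 J/mm^3


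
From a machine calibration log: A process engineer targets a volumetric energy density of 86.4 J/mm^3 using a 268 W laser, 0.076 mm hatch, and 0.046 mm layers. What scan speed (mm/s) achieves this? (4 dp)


v = 268 / (86.4*0.076*0.046) = 887.2574 mm/s


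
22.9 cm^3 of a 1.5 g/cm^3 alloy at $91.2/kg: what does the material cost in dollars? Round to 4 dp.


Mass = 22.9*1.5/1000 = 0.03435 kg
Cost = 0.03435 * 91.2 = 3.1327 $


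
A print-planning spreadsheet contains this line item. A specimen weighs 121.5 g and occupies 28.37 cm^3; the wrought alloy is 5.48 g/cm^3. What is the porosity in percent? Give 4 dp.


rho_part = 121.5 / 28.37 = 4.28269299 g/cm^3
Porosity = (1 - 4.28269299/5.48)*100 = 21.8487 %


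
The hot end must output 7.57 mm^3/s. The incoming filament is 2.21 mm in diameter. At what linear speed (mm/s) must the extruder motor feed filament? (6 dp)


A = pi*(2.21/2)^2 = 3.835963
v = 7.57 / 3.835963 = 1.973429 mm/s


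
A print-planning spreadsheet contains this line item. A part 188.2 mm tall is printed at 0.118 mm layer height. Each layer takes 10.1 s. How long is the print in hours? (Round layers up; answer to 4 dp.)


Layers = ceil(188.2/0.118) = 1595
t = 1595 * 10.1 / 3600 = 4.4749 hrs


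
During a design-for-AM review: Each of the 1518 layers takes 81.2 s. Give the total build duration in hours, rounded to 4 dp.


t = 1518 * 81.2 / 3600 = 34.2393 hrs


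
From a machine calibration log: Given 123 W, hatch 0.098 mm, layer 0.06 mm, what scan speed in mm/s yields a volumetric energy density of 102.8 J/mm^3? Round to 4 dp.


v = 123 / (102.8*0.098*0.06) = 203.4861 mm/s


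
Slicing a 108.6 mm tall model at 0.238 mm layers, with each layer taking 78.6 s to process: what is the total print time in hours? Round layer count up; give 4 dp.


Layers = ceil(108.6/0.238) = 457
t = 457 * 78.6 / 3600 = 9.9778 hrs


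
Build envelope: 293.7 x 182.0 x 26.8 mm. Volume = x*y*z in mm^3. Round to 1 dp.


V = 293.7 * 182.0 * 26.8 = 1432551.1 mm^3


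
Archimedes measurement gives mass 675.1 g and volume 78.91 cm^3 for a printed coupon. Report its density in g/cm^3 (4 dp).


rho = 675.1 / 78.91 = 8.5553 g/cm^3


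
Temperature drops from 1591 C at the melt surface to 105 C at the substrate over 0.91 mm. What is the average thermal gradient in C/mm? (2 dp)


G = (1591-105)/0.91 = 1632.97 C/mm


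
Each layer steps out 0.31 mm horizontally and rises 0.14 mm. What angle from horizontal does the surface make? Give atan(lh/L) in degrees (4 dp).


angle = atan(0.14/0.31) = 24.3045 degrees


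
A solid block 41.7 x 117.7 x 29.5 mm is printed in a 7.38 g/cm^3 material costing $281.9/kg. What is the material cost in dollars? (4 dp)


V = 41.7 * 117.7 * 29.5 = 144788.655 mm^3 = 144.788655 cm^3
Mass = 144.788655 * 7.38 / 1000 = 1.06854027 kg
Cost = 1.06854027 * 281.9 = 301.2215 $


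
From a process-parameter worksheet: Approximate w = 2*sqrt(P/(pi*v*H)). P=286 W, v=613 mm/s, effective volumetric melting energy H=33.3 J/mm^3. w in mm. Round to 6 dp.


w = 2*sqrt(286/(pi*613*33.3)) = 0.133563 mm


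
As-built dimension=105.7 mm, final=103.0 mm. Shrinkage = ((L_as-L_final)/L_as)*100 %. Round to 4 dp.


Shrinkage = ((105.7-103.0)/105.7)*100 = 2.5544 %


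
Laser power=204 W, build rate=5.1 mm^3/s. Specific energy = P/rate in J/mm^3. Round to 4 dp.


SE = 204 / 5.1 = 40.0 J/mm^3


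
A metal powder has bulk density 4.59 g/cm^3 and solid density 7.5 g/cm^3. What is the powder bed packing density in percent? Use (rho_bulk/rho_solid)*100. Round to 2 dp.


Packing = (4.59/7.5)*100 = 61.2 %


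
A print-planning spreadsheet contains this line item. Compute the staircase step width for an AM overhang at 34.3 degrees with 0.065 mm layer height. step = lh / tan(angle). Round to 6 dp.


step = 0.065 / tan(34.3) = 0.095286 mm


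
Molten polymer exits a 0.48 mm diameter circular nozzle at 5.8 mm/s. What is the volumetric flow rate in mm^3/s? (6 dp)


A = pi*(0.48/2)^2 = 0.18095574 mm^2
Q = 0.18095574 * 5.8 = 1.049543 mm^3/s


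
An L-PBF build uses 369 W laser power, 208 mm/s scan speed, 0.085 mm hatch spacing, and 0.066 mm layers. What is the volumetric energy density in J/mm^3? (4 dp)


E = 369 / (208*0.085*0.066) = 316.2279 J/mm^3


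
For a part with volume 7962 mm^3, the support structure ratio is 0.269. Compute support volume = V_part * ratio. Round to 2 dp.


V_support = 7962 * 0.269 = 2141.78 mm^3


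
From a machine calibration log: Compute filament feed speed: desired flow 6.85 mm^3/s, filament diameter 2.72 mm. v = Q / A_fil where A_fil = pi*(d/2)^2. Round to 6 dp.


A = pi*(2.72/2)^2 = 5.81069
v = 6.85 / 5.81069 = 1.178862 mm/s


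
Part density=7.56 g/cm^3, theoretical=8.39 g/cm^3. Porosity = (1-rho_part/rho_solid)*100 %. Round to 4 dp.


Porosity = (1-7.56/8.39)*100 = 9.8927 %


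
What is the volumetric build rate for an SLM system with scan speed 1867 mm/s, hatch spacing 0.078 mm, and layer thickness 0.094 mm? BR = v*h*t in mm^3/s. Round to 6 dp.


Rate = 1867 * 0.078 * 0.094 = 13.688844 mm^3/s


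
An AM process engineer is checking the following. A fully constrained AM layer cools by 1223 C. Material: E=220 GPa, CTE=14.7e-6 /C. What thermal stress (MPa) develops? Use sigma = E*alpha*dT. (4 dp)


sigma = 220*1000 * 14.7e-6 * 1223 = 3955.182 MPa


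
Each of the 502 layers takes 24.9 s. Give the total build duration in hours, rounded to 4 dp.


t = 502 * 24.9 / 3600 = 3.4722 hrs


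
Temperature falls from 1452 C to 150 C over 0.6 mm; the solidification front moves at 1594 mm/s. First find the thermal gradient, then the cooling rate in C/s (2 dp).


G = (1452-150)/0.6 = 2170.0 C/mm
CR = 2170.0 * 1594 = 3458980.0 C/s


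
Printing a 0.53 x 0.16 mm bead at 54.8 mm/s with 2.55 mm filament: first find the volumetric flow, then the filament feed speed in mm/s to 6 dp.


Q = 0.53 * 0.16 * 54.8 = 4.64704 mm^3/s
A_fil = pi*(2.55/2)^2 = 5.10705156 mm^2
v_feed = 4.64704 / 5.10705156 = 0.909926 mm/s


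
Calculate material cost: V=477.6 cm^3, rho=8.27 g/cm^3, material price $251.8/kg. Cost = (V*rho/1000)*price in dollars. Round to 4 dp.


Mass = 477.6*8.27/1000 = 3.949752 kg
Cost = 3.949752 * 251.8 = 994.5476 $


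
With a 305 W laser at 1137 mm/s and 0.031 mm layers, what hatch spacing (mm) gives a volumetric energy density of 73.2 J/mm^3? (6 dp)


h = 305 / (73.2*1137*0.031) = 0.118213 mm


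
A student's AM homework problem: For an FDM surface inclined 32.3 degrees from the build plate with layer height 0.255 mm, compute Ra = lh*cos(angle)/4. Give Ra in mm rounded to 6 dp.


Ra = 0.255 * cos(32.3) / 4 = 0.053885 mm


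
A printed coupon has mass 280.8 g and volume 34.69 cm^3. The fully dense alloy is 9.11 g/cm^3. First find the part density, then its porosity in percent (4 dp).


rho_part = 280.8 / 34.69 = 8.09455174 g/cm^3
Porosity = (1 - 8.09455174/9.11)*100 = 11.1465 %


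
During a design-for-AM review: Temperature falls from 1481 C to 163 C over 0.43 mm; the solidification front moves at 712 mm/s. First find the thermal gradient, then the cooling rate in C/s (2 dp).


G = (1481-163)/0.43 = 3065.11627907 C/mm
CR = 3065.11627907 * 712 = 2182362.79 C/s


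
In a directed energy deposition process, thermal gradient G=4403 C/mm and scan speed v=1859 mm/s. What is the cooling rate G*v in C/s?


CR = 4403 * 1859 = 8185177 C/s


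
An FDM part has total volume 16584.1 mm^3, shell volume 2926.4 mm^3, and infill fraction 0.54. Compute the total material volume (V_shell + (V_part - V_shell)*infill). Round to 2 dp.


V_infill = (16584.1 - 2926.4) * 0.54 = 7375.16
V_total = 2926.4 + 7375.16 = 10301.56 mm^3


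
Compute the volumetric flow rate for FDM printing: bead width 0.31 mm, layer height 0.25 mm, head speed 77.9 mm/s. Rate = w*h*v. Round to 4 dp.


Rate = 0.31 * 0.25 * 77.9 = 6.0373 mm^3/s


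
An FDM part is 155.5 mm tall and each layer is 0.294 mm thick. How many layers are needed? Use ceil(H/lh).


Layers = ceil(155.5/0.294) = 529


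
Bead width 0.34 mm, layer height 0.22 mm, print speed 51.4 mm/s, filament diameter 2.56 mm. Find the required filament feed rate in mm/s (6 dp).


Q = 0.34 * 0.22 * 51.4 = 3.84472 mm^3/s
A_fil = pi*(2.56/2)^2 = 5.1471854 mm^2
v_feed = 3.84472 / 5.1471854 = 0.746956 mm/s


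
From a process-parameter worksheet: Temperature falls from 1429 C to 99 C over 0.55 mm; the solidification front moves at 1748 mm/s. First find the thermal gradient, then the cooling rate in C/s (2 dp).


G = (1429-99)/0.55 = 2418.18181818 C/mm
CR = 2418.18181818 * 1748 = 4226981.82 C/s


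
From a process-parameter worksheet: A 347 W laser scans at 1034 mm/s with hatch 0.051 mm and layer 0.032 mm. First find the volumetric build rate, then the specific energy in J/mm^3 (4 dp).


Build rate = 1034 * 0.051 * 0.032 = 1.687488 mm^3/s
SE = 347 / 1.687488 = 205.6311 J/mm^3


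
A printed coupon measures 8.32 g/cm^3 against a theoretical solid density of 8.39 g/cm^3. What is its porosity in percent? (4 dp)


Porosity = (1-8.32/8.39)*100 = 0.8343 %


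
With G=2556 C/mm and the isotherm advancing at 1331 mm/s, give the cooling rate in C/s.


CR = 2556 * 1331 = 3402036 C/s


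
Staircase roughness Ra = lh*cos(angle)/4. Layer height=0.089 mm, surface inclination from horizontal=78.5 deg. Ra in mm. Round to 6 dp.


Ra = 0.089 * cos(78.5) / 4 = 0.004436 mm


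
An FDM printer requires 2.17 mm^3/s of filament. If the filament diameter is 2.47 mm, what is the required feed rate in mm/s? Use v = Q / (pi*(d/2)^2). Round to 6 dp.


A = pi*(2.47/2)^2 = 4.791636
v = 2.17 / 4.791636 = 0.452872 mm/s


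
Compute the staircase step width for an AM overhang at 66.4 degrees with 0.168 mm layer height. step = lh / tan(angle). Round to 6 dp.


step = 0.168 / tan(66.4) = 0.073397 mm


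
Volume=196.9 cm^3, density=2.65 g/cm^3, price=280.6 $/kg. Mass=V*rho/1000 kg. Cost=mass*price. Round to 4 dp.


Mass = 196.9*2.65/1000 = 0.521785 kg
Cost = 0.521785 * 280.6 = 146.4129 $


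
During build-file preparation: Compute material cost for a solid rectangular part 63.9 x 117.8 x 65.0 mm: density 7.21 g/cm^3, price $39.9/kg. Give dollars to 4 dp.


V = 63.9 * 117.8 * 65.0 = 489282.3 mm^3 = 489.2823 cm^3
Mass = 489.2823 * 7.21 / 1000 = 3.52772538 kg
Cost = 3.52772538 * 39.9 = 140.7562 $


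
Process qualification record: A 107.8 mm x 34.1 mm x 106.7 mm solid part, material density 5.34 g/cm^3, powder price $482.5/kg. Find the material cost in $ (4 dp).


V = 107.8 * 34.1 * 106.7 = 392227.066 mm^3 = 392.227066 cm^3
Mass = 392.227066 * 5.34 / 1000 = 2.09449253 kg
Cost = 2.09449253 * 482.5 = 1010.5926 $


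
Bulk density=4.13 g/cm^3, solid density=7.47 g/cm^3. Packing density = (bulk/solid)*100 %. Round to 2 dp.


Packing = (4.13/7.47)*100 = 55.29 %


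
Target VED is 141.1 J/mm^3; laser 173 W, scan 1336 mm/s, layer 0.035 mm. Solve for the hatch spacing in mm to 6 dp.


h = 173 / (141.1*1336*0.035) = 0.026221 mm


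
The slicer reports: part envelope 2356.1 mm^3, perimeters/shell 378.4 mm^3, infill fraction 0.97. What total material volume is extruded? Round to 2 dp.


V_infill = (2356.1 - 378.4) * 0.97 = 1918.37
V_total = 378.4 + 1918.37 = 2296.77 mm^3


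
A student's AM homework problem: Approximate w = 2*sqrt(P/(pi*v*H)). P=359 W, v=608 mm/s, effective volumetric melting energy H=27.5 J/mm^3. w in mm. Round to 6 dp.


w = 2*sqrt(359/(pi*608*27.5)) = 0.165342 mm


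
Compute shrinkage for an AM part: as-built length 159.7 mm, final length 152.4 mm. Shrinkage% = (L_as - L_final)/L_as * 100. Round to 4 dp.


Shrinkage = ((159.7-152.4)/159.7)*100 = 4.5711 %


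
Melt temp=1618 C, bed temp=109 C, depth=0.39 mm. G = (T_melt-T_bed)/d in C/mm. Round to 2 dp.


G = (1618-109)/0.39 = 3869.23 C/mm


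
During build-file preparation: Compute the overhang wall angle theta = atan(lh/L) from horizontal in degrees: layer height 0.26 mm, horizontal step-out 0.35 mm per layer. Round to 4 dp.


angle = atan(0.26/0.35) = 36.6071 degrees


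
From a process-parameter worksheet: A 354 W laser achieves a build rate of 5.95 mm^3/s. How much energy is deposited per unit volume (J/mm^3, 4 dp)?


SE = 354 / 5.95 = 59.4958 J/mm^3


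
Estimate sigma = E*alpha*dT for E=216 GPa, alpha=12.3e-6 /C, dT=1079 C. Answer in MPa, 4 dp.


sigma = 216*1000 * 12.3e-6 * 1079 = 2866.6872 MPa


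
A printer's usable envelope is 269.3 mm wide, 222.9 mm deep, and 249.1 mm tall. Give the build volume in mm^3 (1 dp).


V = 269.3 * 222.9 * 249.1 = 14952718.2 mm^3


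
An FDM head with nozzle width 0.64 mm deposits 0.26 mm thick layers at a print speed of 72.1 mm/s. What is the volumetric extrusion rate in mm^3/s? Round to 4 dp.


Rate = 0.64 * 0.26 * 72.1 = 11.9974 mm^3/s


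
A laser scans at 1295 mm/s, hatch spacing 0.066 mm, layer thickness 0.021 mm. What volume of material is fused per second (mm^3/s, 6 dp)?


Rate = 1295 * 0.066 * 0.021 = 1.79487 mm^3/s


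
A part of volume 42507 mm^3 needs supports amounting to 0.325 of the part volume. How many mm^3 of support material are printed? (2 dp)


V_support = 42507 * 0.325 = 13814.78 mm^3


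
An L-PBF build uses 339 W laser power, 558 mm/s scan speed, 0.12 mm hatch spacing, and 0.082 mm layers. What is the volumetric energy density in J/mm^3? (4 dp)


E = 339 / (558*0.12*0.082) = 61.7405 J/mm^3


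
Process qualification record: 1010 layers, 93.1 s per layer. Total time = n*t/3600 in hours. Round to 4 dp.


t = 1010 * 93.1 / 3600 = 26.1197 hrs


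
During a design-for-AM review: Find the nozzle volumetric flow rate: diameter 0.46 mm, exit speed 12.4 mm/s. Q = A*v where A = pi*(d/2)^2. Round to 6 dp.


A = pi*(0.46/2)^2 = 0.16619025 mm^2
Q = 0.16619025 * 12.4 = 2.060759 mm^3/s


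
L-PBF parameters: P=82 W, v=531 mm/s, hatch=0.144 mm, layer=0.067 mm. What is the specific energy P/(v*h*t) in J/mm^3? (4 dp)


Build rate = 531 * 0.144 * 0.067 = 5.123088 mm^3/s
SE = 82 / 5.123088 = 16.006 J/mm^3


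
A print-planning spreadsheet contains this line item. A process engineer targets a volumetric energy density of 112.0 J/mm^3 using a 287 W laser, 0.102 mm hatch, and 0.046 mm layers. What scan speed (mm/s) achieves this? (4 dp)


v = 287 / (112.0*0.102*0.046) = 546.1424 mm/s


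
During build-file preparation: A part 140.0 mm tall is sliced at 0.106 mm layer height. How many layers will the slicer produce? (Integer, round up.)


Layers = ceil(140.0/0.106) = 1321


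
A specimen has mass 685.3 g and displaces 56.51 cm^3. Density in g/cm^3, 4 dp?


rho = 685.3 / 56.51 = 12.1271 g/cm^3


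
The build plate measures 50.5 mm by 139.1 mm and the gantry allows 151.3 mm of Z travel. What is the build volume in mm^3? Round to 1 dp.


V = 50.5 * 139.1 * 151.3 = 1062814.4 mm^3


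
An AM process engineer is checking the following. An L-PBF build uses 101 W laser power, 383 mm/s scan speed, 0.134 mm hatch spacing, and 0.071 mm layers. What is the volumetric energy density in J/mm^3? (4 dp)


E = 101 / (383*0.134*0.071) = 27.7178 J/mm^3


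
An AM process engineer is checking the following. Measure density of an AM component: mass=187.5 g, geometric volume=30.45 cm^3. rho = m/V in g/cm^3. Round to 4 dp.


rho = 187.5 / 30.45 = 6.1576 g/cm^3


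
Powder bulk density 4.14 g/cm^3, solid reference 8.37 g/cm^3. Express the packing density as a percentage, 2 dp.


Packing = (4.14/8.37)*100 = 49.46 %


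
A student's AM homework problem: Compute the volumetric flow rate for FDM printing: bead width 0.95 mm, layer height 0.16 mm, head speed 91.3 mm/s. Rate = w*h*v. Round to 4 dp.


Rate = 0.95 * 0.16 * 91.3 = 13.8776 mm^3/s


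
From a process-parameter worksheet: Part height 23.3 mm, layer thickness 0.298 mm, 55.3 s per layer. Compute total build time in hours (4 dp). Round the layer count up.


Layers = ceil(23.3/0.298) = 79
t = 79 * 55.3 / 3600 = 1.2135 hrs


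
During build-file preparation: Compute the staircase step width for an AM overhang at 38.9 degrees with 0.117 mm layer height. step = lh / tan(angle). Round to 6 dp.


step = 0.117 / tan(38.9) = 0.145 mm


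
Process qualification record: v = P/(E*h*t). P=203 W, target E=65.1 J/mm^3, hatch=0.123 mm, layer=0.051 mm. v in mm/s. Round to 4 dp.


v = 203 / (65.1*0.123*0.051) = 497.0954 mm/s


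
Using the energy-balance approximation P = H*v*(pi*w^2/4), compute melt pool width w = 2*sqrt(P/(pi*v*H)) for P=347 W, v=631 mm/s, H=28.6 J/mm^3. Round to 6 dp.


w = 2*sqrt(347/(pi*631*28.6)) = 0.156467 mm


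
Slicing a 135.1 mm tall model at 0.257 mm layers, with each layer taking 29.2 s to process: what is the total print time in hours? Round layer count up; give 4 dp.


Layers = ceil(135.1/0.257) = 526
t = 526 * 29.2 / 3600 = 4.2664 hrs


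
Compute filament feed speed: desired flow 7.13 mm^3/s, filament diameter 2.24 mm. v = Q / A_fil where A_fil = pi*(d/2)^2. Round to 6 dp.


A = pi*(2.24/2)^2 = 3.940814
v = 7.13 / 3.940814 = 1.809271 mm/s


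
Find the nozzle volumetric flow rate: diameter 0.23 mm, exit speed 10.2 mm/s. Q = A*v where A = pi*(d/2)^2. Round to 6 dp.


A = pi*(0.23/2)^2 = 0.04154756 mm^2
Q = 0.04154756 * 10.2 = 0.423785 mm^3/s


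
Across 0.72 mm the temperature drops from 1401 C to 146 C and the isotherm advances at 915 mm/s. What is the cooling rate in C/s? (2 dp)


G = (1401-146)/0.72 = 1743.05555556 C/mm
CR = 1743.05555556 * 915 = 1594895.83 C/s


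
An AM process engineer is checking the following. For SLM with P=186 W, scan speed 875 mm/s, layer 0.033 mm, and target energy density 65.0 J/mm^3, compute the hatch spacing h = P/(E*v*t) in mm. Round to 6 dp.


h = 186 / (65.0*875*0.033) = 0.099101 mm


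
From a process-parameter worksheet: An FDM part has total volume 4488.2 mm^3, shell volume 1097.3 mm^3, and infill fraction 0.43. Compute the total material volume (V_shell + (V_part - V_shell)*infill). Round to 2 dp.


V_infill = (4488.2 - 1097.3) * 0.43 = 1458.09
V_total = 1097.3 + 1458.09 = 2555.39 mm^3


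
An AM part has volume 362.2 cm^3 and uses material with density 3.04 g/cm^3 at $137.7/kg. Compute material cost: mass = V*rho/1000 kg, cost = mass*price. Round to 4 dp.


Mass = 362.2*3.04/1000 = 1.101088 kg
Cost = 1.101088 * 137.7 = 151.6198 $


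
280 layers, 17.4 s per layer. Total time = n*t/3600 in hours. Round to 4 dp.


t = 280 * 17.4 / 3600 = 1.3533 hrs


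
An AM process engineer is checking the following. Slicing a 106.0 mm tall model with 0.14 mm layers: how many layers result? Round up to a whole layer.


Layers = ceil(106.0/0.14) = 758


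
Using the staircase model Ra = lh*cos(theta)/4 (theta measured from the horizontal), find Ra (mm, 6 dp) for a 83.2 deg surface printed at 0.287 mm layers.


Ra = 0.287 * cos(83.2) / 4 = 0.008495 mm


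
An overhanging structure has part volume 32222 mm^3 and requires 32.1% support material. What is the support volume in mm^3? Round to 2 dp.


V_support = 32222 * 0.321 = 10343.26 mm^3


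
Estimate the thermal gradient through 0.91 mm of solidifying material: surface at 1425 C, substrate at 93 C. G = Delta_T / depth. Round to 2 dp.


G = (1425-93)/0.91 = 1463.74 C/mm


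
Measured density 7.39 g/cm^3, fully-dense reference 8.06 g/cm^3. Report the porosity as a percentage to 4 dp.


Porosity = (1-7.39/8.06)*100 = 8.3127 %


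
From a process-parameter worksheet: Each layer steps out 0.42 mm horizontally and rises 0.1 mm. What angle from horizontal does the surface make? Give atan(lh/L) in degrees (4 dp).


angle = atan(0.1/0.42) = 13.3925 degrees


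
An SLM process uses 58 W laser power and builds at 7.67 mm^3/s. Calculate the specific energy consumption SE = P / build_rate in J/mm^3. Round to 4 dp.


SE = 58 / 7.67 = 7.5619 J/mm^3


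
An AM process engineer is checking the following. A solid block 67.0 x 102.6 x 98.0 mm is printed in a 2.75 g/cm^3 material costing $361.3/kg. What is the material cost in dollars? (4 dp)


V = 67.0 * 102.6 * 98.0 = 673671.6 mm^3 = 673.6716 cm^3
Mass = 673.6716 * 2.75 / 1000 = 1.8525969 kg
Cost = 1.8525969 * 361.3 = 669.3433 $


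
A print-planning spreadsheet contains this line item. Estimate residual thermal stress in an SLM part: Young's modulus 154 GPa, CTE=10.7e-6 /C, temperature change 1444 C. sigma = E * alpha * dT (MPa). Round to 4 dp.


sigma = 154*1000 * 10.7e-6 * 1444 = 2379.4232 MPa


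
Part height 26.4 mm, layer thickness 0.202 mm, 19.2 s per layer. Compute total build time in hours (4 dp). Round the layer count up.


Layers = ceil(26.4/0.202) = 131
t = 131 * 19.2 / 3600 = 0.6987 hrs


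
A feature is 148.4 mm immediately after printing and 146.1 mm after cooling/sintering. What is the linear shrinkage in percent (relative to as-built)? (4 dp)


Shrinkage = ((148.4-146.1)/148.4)*100 = 1.5499 %


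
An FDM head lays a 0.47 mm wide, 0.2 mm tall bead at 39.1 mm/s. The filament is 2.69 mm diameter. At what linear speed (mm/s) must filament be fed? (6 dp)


Q = 0.47 * 0.2 * 39.1 = 3.6754 mm^3/s
A_fil = pi*(2.69/2)^2 = 5.68321965 mm^2
v_feed = 3.6754 / 5.68321965 = 0.646711 mm/s


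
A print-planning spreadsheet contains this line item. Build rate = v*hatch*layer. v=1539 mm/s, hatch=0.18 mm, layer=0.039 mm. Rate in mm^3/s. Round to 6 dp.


Rate = 1539 * 0.18 * 0.039 = 10.80378 mm^3/s


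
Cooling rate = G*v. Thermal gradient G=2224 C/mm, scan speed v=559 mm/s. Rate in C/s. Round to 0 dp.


CR = 2224 * 559 = 1243216 C/s


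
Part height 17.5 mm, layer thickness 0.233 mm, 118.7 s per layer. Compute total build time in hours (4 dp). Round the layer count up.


Layers = ceil(17.5/0.233) = 76
t = 76 * 118.7 / 3600 = 2.5059 hrs


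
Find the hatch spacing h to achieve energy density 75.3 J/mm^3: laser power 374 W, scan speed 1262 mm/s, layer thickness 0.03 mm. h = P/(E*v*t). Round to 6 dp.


h = 374 / (75.3*1262*0.03) = 0.131189 mm


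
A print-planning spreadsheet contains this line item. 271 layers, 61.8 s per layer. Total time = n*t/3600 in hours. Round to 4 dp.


t = 271 * 61.8 / 3600 = 4.6522 hrs


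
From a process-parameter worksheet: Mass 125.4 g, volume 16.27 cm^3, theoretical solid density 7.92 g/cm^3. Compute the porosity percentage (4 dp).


rho_part = 125.4 / 16.27 = 7.707437 g/cm^3
Porosity = (1 - 7.707437/7.92)*100 = 2.6839 %


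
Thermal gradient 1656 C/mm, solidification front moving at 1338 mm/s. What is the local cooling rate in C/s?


CR = 1656 * 1338 = 2215728 C/s


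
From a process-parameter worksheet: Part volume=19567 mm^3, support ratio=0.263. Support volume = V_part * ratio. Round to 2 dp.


V_support = 19567 * 0.263 = 5146.12 mm^3


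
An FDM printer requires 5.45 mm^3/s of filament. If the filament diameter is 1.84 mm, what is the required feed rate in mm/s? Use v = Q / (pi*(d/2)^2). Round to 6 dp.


A = pi*(1.84/2)^2 = 2.659044
v = 5.45 / 2.659044 = 2.049609 mm/s


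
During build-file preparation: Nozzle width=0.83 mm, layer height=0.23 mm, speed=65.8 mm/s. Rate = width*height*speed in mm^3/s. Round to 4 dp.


Rate = 0.83 * 0.23 * 65.8 = 12.5612 mm^3/s


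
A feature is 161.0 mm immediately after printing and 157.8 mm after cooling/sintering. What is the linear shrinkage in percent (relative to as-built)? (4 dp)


Shrinkage = ((161.0-157.8)/161.0)*100 = 1.9876 %


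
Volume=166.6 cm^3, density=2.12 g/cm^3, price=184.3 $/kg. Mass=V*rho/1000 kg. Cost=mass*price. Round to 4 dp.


Mass = 166.6*2.12/1000 = 0.353192 kg
Cost = 0.353192 * 184.3 = 65.0933 $


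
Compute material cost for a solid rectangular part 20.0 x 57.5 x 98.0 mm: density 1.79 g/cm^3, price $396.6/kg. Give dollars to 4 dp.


V = 20.0 * 57.5 * 98.0 = 112700.0 mm^3 = 112.7 cm^3
Mass = 112.7 * 1.79 / 1000 = 0.201733 kg
Cost = 0.201733 * 396.6 = 80.0073 $


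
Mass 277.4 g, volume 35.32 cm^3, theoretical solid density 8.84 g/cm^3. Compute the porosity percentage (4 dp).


rho_part = 277.4 / 35.32 = 7.85390713 g/cm^3
Porosity = (1 - 7.85390713/8.84)*100 = 11.1549 %


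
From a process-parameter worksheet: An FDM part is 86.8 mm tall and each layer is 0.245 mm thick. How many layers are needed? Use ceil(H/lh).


Layers = ceil(86.8/0.245) = 355


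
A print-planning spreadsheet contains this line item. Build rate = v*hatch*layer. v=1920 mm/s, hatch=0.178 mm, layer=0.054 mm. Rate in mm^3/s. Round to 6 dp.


Rate = 1920 * 0.178 * 0.054 = 18.45504 mm^3/s


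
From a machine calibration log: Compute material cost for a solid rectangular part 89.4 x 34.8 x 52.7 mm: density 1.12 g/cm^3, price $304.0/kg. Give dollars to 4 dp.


V = 89.4 * 34.8 * 52.7 = 163956.024 mm^3 = 163.956024 cm^3
Mass = 163.956024 * 1.12 / 1000 = 0.18363075 kg
Cost = 0.18363075 * 304.0 = 55.8237 $


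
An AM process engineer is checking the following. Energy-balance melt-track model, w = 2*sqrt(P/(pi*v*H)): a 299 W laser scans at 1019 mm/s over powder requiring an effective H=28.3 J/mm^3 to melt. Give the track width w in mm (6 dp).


w = 2*sqrt(299/(pi*1019*28.3)) = 0.114897 mm


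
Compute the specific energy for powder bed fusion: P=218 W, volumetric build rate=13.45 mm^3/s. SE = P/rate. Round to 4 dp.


SE = 218 / 13.45 = 16.2082 J/mm^3


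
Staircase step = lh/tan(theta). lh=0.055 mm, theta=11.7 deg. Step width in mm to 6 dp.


step = 0.055 / tan(11.7) = 0.265585 mm


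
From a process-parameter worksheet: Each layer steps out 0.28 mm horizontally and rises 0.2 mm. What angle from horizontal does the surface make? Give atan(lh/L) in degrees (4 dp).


angle = atan(0.2/0.28) = 35.5377 degrees


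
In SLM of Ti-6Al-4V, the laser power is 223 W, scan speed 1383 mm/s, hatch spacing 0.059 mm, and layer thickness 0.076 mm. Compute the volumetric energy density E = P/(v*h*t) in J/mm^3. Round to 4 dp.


E = 223 / (1383*0.059*0.076) = 35.9598 J/mm^3


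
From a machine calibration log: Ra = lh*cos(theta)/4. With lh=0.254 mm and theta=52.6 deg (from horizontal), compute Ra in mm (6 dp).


Ra = 0.254 * cos(52.6) / 4 = 0.038568 mm


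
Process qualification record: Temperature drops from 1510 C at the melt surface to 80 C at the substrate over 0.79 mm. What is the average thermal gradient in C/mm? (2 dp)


G = (1510-80)/0.79 = 1810.13 C/mm


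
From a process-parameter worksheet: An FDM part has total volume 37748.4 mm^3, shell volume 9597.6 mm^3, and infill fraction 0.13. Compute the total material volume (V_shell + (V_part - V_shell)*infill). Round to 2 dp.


V_infill = (37748.4 - 9597.6) * 0.13 = 3659.6
V_total = 9597.6 + 3659.6 = 13257.2 mm^3


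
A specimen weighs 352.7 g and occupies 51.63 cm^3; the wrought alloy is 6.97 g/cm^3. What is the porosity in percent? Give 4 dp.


rho_part = 352.7 / 51.63 = 6.83129963 g/cm^3
Porosity = (1 - 6.83129963/6.97)*100 = 1.99 %
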